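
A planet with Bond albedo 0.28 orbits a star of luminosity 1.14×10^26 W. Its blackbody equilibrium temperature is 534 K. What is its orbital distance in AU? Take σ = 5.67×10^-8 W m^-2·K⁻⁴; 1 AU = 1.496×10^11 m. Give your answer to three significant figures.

The flux needed for this T is 4σT⁴/(1−0.28) = 25610 W m^-2.
Then d = [L/(4πS)]^(1/2) = 1.882×10^10 m, i.e. 0.1258 AU.

0.126 AU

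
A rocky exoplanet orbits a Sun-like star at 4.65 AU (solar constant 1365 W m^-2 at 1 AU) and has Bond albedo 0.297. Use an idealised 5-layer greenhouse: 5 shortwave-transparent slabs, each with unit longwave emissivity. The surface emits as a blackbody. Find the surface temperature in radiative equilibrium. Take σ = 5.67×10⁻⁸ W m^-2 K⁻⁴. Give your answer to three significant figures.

185 kelvin

Flux at the orbit: S = 1365/(4.65)² = 63.13 W m^-2.
The effective emission temperature is T_e = [S(1−α)/(4σ)]^¼ = 118.3 K.
With N = 5 opaque layers, T_s = (N+1)^(1/4)·T_e = 6^(1/4)·118.3 = 185.1 K.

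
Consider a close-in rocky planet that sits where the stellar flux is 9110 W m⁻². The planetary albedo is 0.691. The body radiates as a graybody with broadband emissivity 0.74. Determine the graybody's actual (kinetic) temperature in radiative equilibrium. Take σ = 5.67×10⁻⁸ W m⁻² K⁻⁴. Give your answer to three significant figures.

Averaging over the sphere, the absorbed flux is S(1−α)/4 = 703.7 W m⁻².
Radiative balance εσT⁴ = 703.7 gives T = [703.7/(0.74·σ)]^(1/4) = 359.9 K.

360 K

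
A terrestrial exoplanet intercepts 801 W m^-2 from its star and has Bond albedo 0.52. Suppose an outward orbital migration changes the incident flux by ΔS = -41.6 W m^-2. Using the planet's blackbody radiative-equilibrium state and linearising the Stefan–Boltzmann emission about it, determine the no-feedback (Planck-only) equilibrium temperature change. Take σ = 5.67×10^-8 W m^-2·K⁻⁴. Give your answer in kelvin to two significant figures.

The baseline emission temperature is T_e = 202.9 K.
TOA radiative forcing: ΔF = (1−α)ΔS/4 = 0.48·(-41.6)/4 = -4.992 W m^-2.
Planck response: λ_P = 4σT_e³ = 4·5.67×10⁻⁸·(202.9)³ = 1.895 W m^-2/K.
Hence the no-feedback warming is ΔF/(4σT_e³) = -2.63 K.

-2.6 K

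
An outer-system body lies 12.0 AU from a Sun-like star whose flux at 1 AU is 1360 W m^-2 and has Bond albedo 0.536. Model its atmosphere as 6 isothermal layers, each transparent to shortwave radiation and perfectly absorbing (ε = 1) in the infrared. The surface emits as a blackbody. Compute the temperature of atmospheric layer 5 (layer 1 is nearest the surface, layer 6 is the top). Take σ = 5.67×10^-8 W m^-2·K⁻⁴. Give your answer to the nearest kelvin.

Irradiance scales as 1/d², so S = 1360 W m^-2 × (1/12.0)² = 9.444 W m^-2.
Top-of-atmosphere balance: σT_e⁴ = S(1−α)/4 = 1.096 W m^-2 → T_e = 66.30 K.
The net upward flux σT_e⁴ is constant between every pair of levels, so T_k⁴ = (N+1−k)T_e⁴.
With k = 5: T_5 = (6+1−5)^¼·66.30 K = 78.84 K.

79 K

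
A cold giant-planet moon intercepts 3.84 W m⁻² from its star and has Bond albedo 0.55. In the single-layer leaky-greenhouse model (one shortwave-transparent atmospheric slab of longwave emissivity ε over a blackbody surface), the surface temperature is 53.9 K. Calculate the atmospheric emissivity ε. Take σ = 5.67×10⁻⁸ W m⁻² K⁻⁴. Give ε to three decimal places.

First, T_e = [3.840·(1−0.55)/(4σ)]^(1/4) = 52.54 K.
Inverting T_s⁴ = 2T_e⁴/(2−ε): (T_e/T_s)⁴ = 0.9027, so ε = 2(1 − 0.9027) = 0.1946.

0.195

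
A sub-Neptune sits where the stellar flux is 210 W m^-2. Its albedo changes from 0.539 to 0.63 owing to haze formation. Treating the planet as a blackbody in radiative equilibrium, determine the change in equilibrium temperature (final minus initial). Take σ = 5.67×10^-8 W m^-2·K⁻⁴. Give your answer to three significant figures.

-7.69 kelvin

Initial: T₁ = [S(1−0.539)/(4σ)]^(1/4) = 143.7 K.
Final:   T₂ = [S(1−0.63)/(4σ)]^(1/4) = 136.0 K.
Change: 136.0 − 143.7 = -7.689 K.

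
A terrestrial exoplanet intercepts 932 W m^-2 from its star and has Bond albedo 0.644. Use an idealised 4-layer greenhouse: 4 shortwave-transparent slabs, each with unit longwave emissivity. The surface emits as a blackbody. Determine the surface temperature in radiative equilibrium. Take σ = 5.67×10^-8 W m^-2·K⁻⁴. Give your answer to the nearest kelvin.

Top-of-atmosphere balance: σT_e⁴ = S(1−α)/4 = 82.95 W m^-2 → T_e = 195.6 K.
Layer-by-layer balance gives σT_s⁴ = (N+1)σT_e⁴, so T_s = 5^¼·195.6 = 292.4 K.

292 K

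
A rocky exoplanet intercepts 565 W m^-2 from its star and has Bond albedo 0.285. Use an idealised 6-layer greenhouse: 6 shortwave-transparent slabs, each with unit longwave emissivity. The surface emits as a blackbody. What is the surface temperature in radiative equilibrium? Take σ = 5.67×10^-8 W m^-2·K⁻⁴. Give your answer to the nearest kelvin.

Top-of-atmosphere balance: σT_e⁴ = S(1−α)/4 = 101.0 W m^-2 → T_e = 205.4 K.
Layer-by-layer balance gives σT_s⁴ = (N+1)σT_e⁴, so T_s = 7^¼·205.4 = 334.2 K.

334 K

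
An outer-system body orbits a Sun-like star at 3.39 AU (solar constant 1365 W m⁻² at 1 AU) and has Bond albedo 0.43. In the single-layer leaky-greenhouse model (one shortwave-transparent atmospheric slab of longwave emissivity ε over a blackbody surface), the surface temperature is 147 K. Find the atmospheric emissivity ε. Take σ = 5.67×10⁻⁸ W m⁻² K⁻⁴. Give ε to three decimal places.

Flux at the orbit: S = 1365/(3.39)² = 118.8 W m⁻².
First, T_e = [118.8·(1−0.43)/(4σ)]^(1/4) = 131.4 K.
Since (2−ε)/2 = (T_e/T_s)⁴ = 0.6393, ε = 0.7214.

0.721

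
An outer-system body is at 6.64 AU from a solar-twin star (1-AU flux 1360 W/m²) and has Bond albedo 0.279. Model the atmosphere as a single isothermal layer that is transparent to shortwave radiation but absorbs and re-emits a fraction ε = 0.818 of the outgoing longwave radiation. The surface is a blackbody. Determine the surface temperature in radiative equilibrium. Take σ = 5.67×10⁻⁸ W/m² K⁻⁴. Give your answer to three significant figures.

113 K

Irradiance scales as 1/d², so S = 1360 W/m² × (1/6.64)² = 30.85 W/m².
Effective emission temperature (TOA balance): σT_e⁴ = S(1−α)/4 = 5.560 W/m² → T_e = 99.51 K.
For a single slab of emissivity ε, T_s⁴ = 2T_e⁴/(2−ε); thus T_s = 99.51·(1.692)^(1/4) = 113.5 K.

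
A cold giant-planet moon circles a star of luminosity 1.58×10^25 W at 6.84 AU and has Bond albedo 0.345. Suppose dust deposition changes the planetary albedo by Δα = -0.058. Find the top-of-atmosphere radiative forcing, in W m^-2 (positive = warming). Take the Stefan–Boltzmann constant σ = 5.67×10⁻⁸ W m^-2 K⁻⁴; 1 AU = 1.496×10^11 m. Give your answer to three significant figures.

d = 6.84 × 1.496×10^11 m = 1.023×10^12 m.
Flux at the orbit: S = L/(4πd²) = 1.58×10^25/(4π·(1.02×10^12)²) = 1.201 W m^-2.
ΔF = −(S/4)Δα = −(1.201/4)×(-0.058) = 0.01741 W m^-2.

0.0174 W m^-2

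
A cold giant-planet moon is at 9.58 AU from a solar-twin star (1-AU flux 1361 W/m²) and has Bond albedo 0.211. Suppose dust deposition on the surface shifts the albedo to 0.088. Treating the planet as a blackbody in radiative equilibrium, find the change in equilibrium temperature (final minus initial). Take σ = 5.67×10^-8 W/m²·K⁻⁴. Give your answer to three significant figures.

Flux at the orbit: S = 1361/(9.58)² = 14.83 W/m².
Initial: T₁ = [S(1−0.211)/(4σ)]^(1/4) = 84.75 K.
With α = 0.088, T₂ = 87.88 K.
Change: 87.88 − 84.75 = 3.126 K.

3.13 K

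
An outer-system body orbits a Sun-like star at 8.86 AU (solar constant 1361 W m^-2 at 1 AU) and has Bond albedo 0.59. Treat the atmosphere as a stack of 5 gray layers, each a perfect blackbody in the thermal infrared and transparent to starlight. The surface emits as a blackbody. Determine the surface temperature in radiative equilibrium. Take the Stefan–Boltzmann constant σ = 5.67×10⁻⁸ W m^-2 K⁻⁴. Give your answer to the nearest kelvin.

By the inverse-square law, S = 1361/8.86² = 17.34 W m^-2.
Top-of-atmosphere balance: σT_e⁴ = S(1−α)/4 = 1.777 W m^-2 → T_e = 74.82 K.
For an N-layer opaque stack, T_s⁴ = (N+1)T_e⁴, hence T_s = (6)^(1/4)×74.82 K = 117.1 K.

117 K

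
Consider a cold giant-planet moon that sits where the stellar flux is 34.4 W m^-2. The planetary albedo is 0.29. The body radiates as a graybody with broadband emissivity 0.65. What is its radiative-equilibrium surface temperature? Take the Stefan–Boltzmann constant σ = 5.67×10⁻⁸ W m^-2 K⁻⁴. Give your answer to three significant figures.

113 K

Averaging over the sphere, the absorbed flux is S(1−α)/4 = 6.106 W m^-2.
Radiative balance εσT⁴ = 6.106 gives T = [6.106/(0.65·σ)]^(1/4) = 113.5 K.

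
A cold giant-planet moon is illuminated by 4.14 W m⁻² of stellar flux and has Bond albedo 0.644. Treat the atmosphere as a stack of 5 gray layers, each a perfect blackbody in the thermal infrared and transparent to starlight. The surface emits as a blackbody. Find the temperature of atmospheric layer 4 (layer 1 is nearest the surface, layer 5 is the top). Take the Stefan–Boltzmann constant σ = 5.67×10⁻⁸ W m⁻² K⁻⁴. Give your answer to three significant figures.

60.0 kelvin

Top-of-atmosphere balance: σT_e⁴ = S(1−α)/4 = 0.3685 W m⁻² → T_e = 50.49 K.
In the N-layer model, layer k (counted from the surface) has T_k = (N+1−k)^(1/4)·T_e.
With k = 4: T_4 = (5+1−4)^¼·50.49 K = 60.04 K.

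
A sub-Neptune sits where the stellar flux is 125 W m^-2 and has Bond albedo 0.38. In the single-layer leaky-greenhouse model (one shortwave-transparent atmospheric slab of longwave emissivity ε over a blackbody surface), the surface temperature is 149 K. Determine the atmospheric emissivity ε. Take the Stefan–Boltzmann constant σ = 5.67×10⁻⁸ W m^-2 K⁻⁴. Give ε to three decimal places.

0.613

Effective temperature: T_e = [S(1−α)/(4σ)]^(1/4) = 136.0 K.
T_s⁴ = T_e⁴·2/(2−ε) → ε = 2 − 2(T_e/T_s)⁴ = 2 − 2·(136.0/149)⁴ = 0.6134.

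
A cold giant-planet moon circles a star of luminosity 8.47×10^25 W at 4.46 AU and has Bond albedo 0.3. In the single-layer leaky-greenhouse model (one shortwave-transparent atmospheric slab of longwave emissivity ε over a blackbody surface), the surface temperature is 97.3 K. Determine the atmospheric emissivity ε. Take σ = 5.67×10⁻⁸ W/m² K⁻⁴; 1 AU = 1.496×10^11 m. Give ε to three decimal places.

0.957

Orbital distance: d = 4.46 AU = 6.672×10^11 m.
S = L/(4πd²) = 15.14 W/m².
Effective temperature: T_e = [S(1−α)/(4σ)]^(1/4) = 82.68 K.
T_s⁴ = T_e⁴·2/(2−ε) → ε = 2 − 2(T_e/T_s)⁴ = 2 − 2·(82.68/97.3)⁴ = 0.9573.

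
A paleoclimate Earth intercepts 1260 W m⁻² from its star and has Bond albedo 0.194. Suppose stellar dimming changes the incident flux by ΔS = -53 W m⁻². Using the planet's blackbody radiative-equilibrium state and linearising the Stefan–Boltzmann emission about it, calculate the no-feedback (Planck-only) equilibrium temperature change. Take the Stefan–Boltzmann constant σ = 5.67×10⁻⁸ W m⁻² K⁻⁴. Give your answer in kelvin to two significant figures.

-2.7 K

Unperturbed T_e = [1260·(1−0.194)/(4σ)]^¼ = 258.7 K.
TOA radiative forcing: ΔF = (1−α)ΔS/4 = 0.806·(-53)/4 = -10.68 W m⁻².
Linearising σT⁴ gives d(σT⁴)/dT = 4σT_e³ = 3.926 W m⁻² per K.
Hence the no-feedback warming is ΔF/(4σT_e³) = -2.72 K.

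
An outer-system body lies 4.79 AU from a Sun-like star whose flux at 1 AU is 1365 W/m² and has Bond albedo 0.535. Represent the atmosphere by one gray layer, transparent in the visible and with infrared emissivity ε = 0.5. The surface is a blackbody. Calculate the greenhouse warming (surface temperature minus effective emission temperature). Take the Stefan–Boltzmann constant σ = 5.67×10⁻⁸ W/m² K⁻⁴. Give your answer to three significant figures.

Irradiance scales as 1/d², so S = 1365 W/m² × (1/4.79)² = 59.49 W/m².
At the top of the atmosphere, σT_e⁴ = S(1−α)/4 = 6.916 W/m², giving T_e = 105.1 K.
The surface balance (absorbed SW + ε·downward IR = σT_s⁴) with T_a⁴ = T_s⁴/2 reduces to T_s = T_e·[2/(2−ε)]^¼ = 112.9 K.
The atmosphere warms the surface by 7.837 K.

7.84 K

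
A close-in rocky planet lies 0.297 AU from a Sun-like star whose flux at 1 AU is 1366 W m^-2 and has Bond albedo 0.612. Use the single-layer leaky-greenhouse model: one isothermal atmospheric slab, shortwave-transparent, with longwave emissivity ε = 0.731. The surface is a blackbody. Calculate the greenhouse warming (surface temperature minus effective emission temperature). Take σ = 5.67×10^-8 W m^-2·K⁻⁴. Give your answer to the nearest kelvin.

By the inverse-square law, S = 1366/0.297² = 15490 W m^-2.
The planet radiates to space at T_e = [S(1−α)/(4σ)]^(1/4) = 403.4 K.
The surface balance (absorbed SW + ε·downward IR = σT_s⁴) with T_a⁴ = T_s⁴/2 reduces to T_s = T_e·[2/(2−ε)]^¼ = 452.0 K.
The atmosphere warms the surface by 48.59 K.

49 K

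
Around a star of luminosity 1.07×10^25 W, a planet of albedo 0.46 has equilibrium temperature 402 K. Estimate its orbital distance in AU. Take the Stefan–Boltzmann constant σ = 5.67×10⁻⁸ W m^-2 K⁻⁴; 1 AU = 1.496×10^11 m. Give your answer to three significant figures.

0.0589 AU

The flux needed for this T is 4σT⁴/(1−0.46) = 10970 W m^-2.
Then d = [L/(4πS)]^(1/2) = 8.811×10^9 m, i.e. 0.05890 AU.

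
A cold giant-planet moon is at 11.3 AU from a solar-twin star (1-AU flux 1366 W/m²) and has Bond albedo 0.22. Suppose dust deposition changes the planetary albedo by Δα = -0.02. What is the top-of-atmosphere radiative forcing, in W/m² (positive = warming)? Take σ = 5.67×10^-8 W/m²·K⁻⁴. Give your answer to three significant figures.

0.0535 W/m²

Flux at the orbit: S = 1366/(11.3)² = 10.70 W/m².
The change in absorbed flux is Δ[S(1−α)/4] = −SΔα/4 = 0.05349 W/m².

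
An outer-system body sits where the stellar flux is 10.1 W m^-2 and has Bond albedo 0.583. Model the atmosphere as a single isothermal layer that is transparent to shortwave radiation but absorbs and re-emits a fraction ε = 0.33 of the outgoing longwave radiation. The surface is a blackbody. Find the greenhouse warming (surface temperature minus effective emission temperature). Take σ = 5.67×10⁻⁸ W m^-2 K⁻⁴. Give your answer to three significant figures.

Effective emission temperature (TOA balance): σT_e⁴ = S(1−α)/4 = 1.053 W m^-2 → T_e = 65.65 K.
For a single slab of emissivity ε, T_s⁴ = 2T_e⁴/(2−ε); thus T_s = 65.65·(1.198)^(1/4) = 68.67 K.
Greenhouse warming: T_s − T_e = 3.027 K.

3.03 kelvin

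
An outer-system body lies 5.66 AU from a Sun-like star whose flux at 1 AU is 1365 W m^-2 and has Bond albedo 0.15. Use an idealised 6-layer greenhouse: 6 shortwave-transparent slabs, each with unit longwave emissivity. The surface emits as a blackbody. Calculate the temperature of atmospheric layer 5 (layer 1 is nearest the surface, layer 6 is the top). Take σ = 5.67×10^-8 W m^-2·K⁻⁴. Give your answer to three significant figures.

Flux at the orbit: S = 1365/(5.66)² = 42.61 W m^-2.
OLR = S(1−α)/4 = 9.054 W m^-2; the top layer radiates at T_e = 112.4 K.
Each opaque layer satisfies 2T_j⁴ = T_{j−1}⁴ + T_{j+1}⁴, giving T_k⁴ = (N+1−k)T_e⁴.
With k = 5: T_5 = (6+1−5)^¼·112.4 K = 133.7 K.

134 K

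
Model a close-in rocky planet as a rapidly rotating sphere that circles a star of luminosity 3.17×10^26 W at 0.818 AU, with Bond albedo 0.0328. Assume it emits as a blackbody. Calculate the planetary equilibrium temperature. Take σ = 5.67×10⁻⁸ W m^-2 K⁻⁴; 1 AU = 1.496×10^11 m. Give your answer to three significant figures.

291 K

d = 0.818 × 1.496×10^11 m = 1.224×10^11 m.
Flux at the orbit: S = L/(4πd²) = 3.17×10^26/(4π·(1.22×10^11)²) = 1685 W m^-2.
Absorbed flux (global mean): S(1−α)/4 = 1685·0.967/4 = 407.3 W m^-2.
In equilibrium σT⁴ equals this, so T = 291.1 K.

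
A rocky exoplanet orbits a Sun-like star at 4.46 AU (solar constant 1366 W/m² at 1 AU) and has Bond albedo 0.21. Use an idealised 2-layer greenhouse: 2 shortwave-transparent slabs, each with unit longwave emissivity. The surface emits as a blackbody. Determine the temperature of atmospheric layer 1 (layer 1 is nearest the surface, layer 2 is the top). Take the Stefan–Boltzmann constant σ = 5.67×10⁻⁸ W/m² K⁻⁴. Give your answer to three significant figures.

148 K

Flux at the orbit: S = 1366/(4.46)² = 68.67 W/m².
OLR = S(1−α)/4 = 13.56 W/m²; the top layer radiates at T_e = 124.4 K.
The net upward flux σT_e⁴ is constant between every pair of levels, so T_k⁴ = (N+1−k)T_e⁴.
T_1 = (2)^(1/4)·124.4 = 147.9 K.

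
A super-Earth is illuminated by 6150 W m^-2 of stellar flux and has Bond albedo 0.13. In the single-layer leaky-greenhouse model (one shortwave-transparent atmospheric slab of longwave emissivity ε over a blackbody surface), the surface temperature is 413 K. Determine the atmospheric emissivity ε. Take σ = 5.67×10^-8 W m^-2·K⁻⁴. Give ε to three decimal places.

Effective temperature: T_e = [S(1−α)/(4σ)]^(1/4) = 391.9 K.
T_s⁴ = T_e⁴·2/(2−ε) → ε = 2 − 2(T_e/T_s)⁴ = 2 − 2·(391.9/413)⁴ = 0.3783.

0.378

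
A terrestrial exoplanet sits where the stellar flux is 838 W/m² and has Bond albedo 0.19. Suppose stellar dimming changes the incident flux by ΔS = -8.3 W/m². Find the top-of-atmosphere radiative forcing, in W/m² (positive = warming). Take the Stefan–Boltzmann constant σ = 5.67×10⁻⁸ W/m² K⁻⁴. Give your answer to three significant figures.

-1.68 W/m²

TOA radiative forcing: ΔF = (1−α)ΔS/4 = 0.81·(-8.3)/4 = -1.681 W/m².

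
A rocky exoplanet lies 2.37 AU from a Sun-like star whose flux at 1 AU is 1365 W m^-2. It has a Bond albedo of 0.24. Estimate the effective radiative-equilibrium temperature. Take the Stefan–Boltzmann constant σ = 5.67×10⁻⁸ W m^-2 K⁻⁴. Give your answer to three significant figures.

Flux at the orbit: S = 1365/(2.37)² = 243.0 W m^-2.
Averaging over the sphere, the absorbed flux is S(1−α)/4 = 46.17 W m^-2.
Balancing against σT⁴: T = (46.17/5.67×10⁻⁸)^(1/4) = 168.9 K.

169 kelvin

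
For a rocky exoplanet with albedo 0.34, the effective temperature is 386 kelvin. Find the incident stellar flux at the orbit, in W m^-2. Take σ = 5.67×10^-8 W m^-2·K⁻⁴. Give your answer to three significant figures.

From S(1−α)/4 = σT⁴: S = 4σT⁴/(1−α).
σT⁴ = 5.67×10⁻⁸·(386)⁴ = 1259 W m^-2.
So S = 4×1259/(1−0.34) = 7629 W m^-2.

7630 W m^-2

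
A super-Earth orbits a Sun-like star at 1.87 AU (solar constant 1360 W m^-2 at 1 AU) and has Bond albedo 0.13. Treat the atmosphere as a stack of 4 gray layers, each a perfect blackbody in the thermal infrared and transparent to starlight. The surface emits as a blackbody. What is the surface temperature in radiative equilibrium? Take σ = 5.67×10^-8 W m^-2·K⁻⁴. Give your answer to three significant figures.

Irradiance scales as 1/d², so S = 1360 W m^-2 × (1/1.87)² = 388.9 W m^-2.
Top-of-atmosphere balance: σT_e⁴ = S(1−α)/4 = 84.59 W m^-2 → T_e = 196.5 K.
For an N-layer opaque stack, T_s⁴ = (N+1)T_e⁴, hence T_s = (5)^(1/4)×196.5 K = 293.9 K.

294 K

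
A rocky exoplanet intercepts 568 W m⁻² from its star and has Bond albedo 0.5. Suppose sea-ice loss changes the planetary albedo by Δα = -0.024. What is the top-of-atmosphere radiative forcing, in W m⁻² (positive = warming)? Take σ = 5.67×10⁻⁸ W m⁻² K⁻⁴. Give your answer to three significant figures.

ΔF = −(S/4)Δα = −(568.0/4)×(-0.024) = 3.408 W m⁻².

3.41 W m⁻²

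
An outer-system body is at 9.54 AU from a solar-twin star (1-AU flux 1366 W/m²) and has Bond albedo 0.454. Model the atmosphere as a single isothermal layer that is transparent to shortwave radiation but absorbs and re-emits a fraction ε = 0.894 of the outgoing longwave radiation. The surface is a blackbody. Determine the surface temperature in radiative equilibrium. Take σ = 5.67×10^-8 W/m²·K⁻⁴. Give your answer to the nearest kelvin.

90 K

Irradiance scales as 1/d², so S = 1366 W/m² × (1/9.54)² = 15.01 W/m².
The planet radiates to space at T_e = [S(1−α)/(4σ)]^(1/4) = 77.53 K.
For a single slab of emissivity ε, T_s⁴ = 2T_e⁴/(2−ε); thus T_s = 77.53·(1.808)^(1/4) = 89.91 K.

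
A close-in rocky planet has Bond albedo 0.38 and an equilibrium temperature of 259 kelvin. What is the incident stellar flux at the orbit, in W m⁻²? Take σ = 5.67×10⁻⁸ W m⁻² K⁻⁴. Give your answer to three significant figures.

1650 W m⁻²

Invert the energy balance for S: S = 4σT⁴/(1−α).
σT⁴ = 5.67×10⁻⁸·(259)⁴ = 255.1 W m⁻².
So S = 4×255.1/(1−0.38) = 1646 W m⁻².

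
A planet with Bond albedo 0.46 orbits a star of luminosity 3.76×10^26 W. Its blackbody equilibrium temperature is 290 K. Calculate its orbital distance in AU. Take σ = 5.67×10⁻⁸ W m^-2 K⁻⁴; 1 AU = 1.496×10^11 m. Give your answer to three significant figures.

0.671 AU

Required flux: S = 4σT⁴/(1−α) = 2971 W m^-2.
From L = 4πd²S, d = √(3.76×10^26/(4π·2971)) = 1.004×10^11 m = 0.6709 AU.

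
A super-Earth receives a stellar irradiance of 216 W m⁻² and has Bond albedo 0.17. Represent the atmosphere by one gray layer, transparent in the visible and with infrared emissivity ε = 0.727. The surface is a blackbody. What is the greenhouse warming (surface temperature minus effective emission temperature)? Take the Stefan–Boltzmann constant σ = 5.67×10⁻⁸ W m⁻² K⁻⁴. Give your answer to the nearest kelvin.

The planet radiates to space at T_e = [S(1−α)/(4σ)]^(1/4) = 167.7 K.
For a single slab of emissivity ε, T_s⁴ = 2T_e⁴/(2−ε); thus T_s = 167.7·(1.571)^(1/4) = 187.7 K.
Greenhouse warming: T_s − T_e = 20.05 K.

20 K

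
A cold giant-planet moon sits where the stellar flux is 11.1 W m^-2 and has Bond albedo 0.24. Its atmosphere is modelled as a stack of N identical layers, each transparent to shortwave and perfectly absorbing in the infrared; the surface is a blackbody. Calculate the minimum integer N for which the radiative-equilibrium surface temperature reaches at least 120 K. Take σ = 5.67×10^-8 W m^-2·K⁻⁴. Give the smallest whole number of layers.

5

OLR = S(1−α)/4 = 2.109 W m^-2; the top layer radiates at T_e = 78.10 K.
Need (N+1)T_e⁴ ≥ T_s⁴, i.e. N+1 ≥ (120/78.10)⁴ = 5.575.
Rounding up, N = 5.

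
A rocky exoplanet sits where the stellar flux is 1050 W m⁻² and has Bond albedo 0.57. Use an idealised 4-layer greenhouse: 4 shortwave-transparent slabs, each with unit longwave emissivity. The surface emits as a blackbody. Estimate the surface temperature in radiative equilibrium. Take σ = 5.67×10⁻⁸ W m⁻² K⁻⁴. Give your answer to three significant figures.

316 K

The effective emission temperature is T_e = [S(1−α)/(4σ)]^¼ = 211.2 K.
For an N-layer opaque stack, T_s⁴ = (N+1)T_e⁴, hence T_s = (5)^(1/4)×211.2 K = 315.9 K.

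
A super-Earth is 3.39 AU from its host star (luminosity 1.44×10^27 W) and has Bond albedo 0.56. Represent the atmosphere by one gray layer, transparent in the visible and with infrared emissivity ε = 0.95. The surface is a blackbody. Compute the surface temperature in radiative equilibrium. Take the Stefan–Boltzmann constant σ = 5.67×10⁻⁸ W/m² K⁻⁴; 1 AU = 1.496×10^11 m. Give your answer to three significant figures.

201 K

Orbital distance: d = 3.39 AU = 5.071×10^11 m.
Spreading L over a sphere of radius d: S = 1.44×10^27/(4π·5.07×10^11²) = 445.5 W/m².
Effective emission temperature (TOA balance): σT_e⁴ = S(1−α)/4 = 49.01 W/m² → T_e = 171.5 K.
Surface balance with a leaky layer gives σT_s⁴ = σT_e⁴·2/(2−ε), so T_s = T_e·[2/(2−0.95)]^(1/4) = 201.4 K.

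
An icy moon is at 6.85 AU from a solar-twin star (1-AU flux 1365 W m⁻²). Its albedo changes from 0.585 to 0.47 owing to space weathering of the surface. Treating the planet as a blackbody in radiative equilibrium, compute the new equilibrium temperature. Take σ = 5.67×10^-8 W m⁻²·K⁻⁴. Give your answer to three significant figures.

Irradiance scales as 1/d², so S = 1365 W m⁻² × (1/6.85)² = 29.09 W m⁻².
T₂ = [S(1−α₂)/(4σ)]^(1/4) = [29.09·0.53/(4σ)]^(1/4) = 90.80 K.

90.8 K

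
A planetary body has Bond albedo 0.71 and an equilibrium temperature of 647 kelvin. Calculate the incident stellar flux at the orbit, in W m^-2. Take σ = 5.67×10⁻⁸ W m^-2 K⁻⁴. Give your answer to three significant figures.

Invert the energy balance for S: S = 4σT⁴/(1−α).
The emitted flux is σT⁴ = 9936 W m^-2.
So S = 4×9936/(1−0.71) = 1.370×10^5 W m^-2.

1.37×10^5 W m^-2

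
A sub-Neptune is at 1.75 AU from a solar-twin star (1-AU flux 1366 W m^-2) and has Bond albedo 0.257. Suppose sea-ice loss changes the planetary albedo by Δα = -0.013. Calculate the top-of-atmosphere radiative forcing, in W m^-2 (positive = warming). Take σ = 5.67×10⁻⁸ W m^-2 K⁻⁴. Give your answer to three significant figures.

Irradiance scales as 1/d², so S = 1366 W m^-2 × (1/1.75)² = 446.0 W m^-2.
TOA radiative forcing: ΔF = −S·Δα/4 = −446.0·(-0.013)/4 = 1.450 W m^-2.

1.45 W m^-2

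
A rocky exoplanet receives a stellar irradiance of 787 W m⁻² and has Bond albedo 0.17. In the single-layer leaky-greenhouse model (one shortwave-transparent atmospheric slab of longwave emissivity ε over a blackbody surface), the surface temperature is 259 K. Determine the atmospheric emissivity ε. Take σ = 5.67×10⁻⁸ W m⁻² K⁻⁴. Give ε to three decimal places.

0.720

TOA balance gives T_e = 231.7 K.
Inverting T_s⁴ = 2T_e⁴/(2−ε): (T_e/T_s)⁴ = 0.6400, so ε = 2(1 − 0.6400) = 0.7199.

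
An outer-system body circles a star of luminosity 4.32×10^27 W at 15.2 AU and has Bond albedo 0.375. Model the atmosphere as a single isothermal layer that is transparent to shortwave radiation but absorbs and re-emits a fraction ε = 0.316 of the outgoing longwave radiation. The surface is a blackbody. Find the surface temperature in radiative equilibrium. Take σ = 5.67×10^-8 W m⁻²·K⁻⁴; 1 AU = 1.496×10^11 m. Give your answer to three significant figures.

Orbital distance: d = 15.2 AU = 2.274×10^12 m.
Flux at the orbit: S = L/(4πd²) = 4.32×10^27/(4π·(2.27×10^12)²) = 66.48 W m⁻².
At the top of the atmosphere, σT_e⁴ = S(1−α)/4 = 10.39 W m⁻², giving T_e = 116.3 K.
The surface balance (absorbed SW + ε·downward IR = σT_s⁴) with T_a⁴ = T_s⁴/2 reduces to T_s = T_e·[2/(2−ε)]^¼ = 121.5 K.

121 K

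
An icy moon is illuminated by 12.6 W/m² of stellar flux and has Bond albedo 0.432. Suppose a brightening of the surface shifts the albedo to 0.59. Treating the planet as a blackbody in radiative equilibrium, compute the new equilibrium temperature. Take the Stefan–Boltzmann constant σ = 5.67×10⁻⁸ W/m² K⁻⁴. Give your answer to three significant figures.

With the new albedo, S(1−α₂)/4 = 1.292 W/m², so T₂ = 69.08 K.

69.1 K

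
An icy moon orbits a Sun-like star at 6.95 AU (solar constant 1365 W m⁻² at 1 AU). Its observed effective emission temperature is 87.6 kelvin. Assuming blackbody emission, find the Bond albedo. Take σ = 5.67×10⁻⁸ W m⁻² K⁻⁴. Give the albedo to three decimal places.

Irradiance scales as 1/d², so S = 1365 W m⁻² × (1/6.95)² = 28.26 W m⁻².
Energy balance: S(1−α)/4 = σT⁴, so 1−α = 4σT⁴/S.
4σT⁴ = 4·5.67×10⁻⁸·(87.6)⁴ = 13.36 W m⁻².
1−α = 13.36/28.26 = 0.4726, so α = 0.5274.

0.527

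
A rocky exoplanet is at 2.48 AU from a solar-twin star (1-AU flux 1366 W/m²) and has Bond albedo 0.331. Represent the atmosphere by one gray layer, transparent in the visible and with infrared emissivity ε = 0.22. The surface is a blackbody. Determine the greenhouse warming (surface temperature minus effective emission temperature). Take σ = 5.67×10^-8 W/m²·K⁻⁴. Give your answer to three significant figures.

By the inverse-square law, S = 1366/2.48² = 222.1 W/m².
At the top of the atmosphere, σT_e⁴ = S(1−α)/4 = 37.15 W/m², giving T_e = 160.0 K.
For a single slab of emissivity ε, T_s⁴ = 2T_e⁴/(2−ε); thus T_s = 160.0·(1.124)^(1/4) = 164.7 K.
T_s − T_e = 164.7 − 160.0 = 4.730 K.

4.73 K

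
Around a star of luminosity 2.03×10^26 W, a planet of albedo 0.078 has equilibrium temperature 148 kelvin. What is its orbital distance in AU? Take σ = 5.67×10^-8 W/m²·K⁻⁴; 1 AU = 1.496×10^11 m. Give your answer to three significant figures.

2.47 AU

Energy balance gives S = 4σT⁴/(1−α) = 118.0 W/m².
Then d = [L/(4πS)]^(1/2) = 3.700×10^11 m, i.e. 2.473 AU.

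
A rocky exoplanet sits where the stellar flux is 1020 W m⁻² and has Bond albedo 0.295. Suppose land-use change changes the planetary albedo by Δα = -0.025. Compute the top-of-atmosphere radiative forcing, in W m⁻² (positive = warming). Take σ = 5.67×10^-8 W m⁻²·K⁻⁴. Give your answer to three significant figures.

ΔF = −(S/4)Δα = −(1020/4)×(-0.025) = 6.375 W m⁻².

6.38 W m⁻²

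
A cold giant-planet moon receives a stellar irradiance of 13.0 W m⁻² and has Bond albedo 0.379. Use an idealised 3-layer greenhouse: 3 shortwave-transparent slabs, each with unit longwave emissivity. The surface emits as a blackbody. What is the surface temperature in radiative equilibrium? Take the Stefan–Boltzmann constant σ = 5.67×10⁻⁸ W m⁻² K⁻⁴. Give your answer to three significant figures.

109 K

OLR = S(1−α)/4 = 2.018 W m⁻²; the top layer radiates at T_e = 77.24 K.
With N = 3 opaque layers, T_s = (N+1)^(1/4)·T_e = 4^(1/4)·77.24 = 109.2 K.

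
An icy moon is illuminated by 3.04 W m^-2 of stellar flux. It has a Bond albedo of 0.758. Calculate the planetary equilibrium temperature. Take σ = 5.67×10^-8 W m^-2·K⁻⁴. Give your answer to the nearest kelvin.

Absorbed flux (global mean): S(1−α)/4 = 3.040·0.242/4 = 0.1839 W m^-2.
In equilibrium σT⁴ equals this, so T = 42.44 K.

42 K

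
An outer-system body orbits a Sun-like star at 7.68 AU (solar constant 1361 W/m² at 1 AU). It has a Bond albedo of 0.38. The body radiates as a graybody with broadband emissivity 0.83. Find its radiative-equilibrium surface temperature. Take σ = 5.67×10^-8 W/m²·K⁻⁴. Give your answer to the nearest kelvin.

93 K

Irradiance scales as 1/d², so S = 1361 W/m² × (1/7.68)² = 23.07 W/m².
Absorbed flux (global mean): S(1−α)/4 = 23.07·0.62/4 = 3.577 W/m².
Radiative balance εσT⁴ = 3.577 gives T = [3.577/(0.83·σ)]^(1/4) = 93.37 K.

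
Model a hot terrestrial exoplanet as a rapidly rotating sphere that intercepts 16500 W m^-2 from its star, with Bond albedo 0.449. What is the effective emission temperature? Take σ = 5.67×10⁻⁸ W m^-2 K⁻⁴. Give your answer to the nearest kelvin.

Averaging over the sphere, the absorbed flux is S(1−α)/4 = 2273 W m^-2.
Balancing against σT⁴: T = (2273/5.67×10⁻⁸)^(1/4) = 447.5 K.

447 K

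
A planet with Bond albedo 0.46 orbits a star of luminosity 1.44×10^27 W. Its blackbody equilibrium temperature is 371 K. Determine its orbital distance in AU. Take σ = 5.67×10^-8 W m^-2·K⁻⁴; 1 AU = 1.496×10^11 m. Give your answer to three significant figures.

The flux needed for this T is 4σT⁴/(1−0.46) = 7957 W m^-2.
S = L/(4πd²) → d = √(L/4πS) = √(1.44×10^27/(4π·7957)) = 1.200×10^11 m = 0.8022 AU.

0.802 AU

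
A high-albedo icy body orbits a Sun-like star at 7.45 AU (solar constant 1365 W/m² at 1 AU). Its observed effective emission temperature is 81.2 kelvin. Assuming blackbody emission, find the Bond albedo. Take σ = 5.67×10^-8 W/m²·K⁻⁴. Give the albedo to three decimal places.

Irradiance scales as 1/d², so S = 1365 W/m² × (1/7.45)² = 24.59 W/m².
From σT⁴ = S(1−α)/4 we invert for α: 1−α = 4σT⁴/S.
4σT⁴ = 4·5.67×10⁻⁸·(81.2)⁴ = 9.860 W/m².
1−α = 9.860/24.59 = 0.4009, so α = 0.5991.

0.599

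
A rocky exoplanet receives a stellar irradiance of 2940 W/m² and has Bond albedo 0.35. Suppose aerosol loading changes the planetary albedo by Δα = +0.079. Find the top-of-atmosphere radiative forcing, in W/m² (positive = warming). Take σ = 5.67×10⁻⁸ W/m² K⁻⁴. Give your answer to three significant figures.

ΔF = −(S/4)Δα = −(2940/4)×(+0.079) = -58.06 W/m².

-58.1 W/m²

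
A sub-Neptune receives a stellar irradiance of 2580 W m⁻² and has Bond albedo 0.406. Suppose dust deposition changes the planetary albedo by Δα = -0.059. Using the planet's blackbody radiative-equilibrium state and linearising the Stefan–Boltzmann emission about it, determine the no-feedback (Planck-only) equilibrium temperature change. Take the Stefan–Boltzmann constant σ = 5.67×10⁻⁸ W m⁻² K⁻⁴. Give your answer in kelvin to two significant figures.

7.1 K

Reference equilibrium: T_e = [S(1−α)/(4σ)]^(1/4) = 286.7 K.
TOA radiative forcing: ΔF = −S·Δα/4 = −2580·(-0.059)/4 = 38.05 W m⁻².
Planck response: λ_P = 4σT_e³ = 4·5.67×10⁻⁸·(286.7)³ = 5.345 W m⁻²/K.
ΔT₀ = ΔF/λ_P = 38.05/5.345 = 7.12 K.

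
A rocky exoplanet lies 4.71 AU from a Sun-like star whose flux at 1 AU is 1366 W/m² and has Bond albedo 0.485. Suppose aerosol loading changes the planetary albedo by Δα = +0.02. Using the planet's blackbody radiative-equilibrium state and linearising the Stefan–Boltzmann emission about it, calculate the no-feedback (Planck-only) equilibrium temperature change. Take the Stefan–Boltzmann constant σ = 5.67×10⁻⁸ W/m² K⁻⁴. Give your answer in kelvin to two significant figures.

Flux at the orbit: S = 1366/(4.71)² = 61.58 W/m².
Unperturbed T_e = [61.58·(1−0.485)/(4σ)]^¼ = 108.7 K.
ΔF = −(S/4)Δα = −(61.58/4)×(+0.02) = -0.3079 W/m².
The Planck feedback parameter is 4σT_e³ = 0.2916 W/m²/K.
Hence the no-feedback warming is ΔF/(4σT_e³) = -1.06 K.

-1.1 kelvin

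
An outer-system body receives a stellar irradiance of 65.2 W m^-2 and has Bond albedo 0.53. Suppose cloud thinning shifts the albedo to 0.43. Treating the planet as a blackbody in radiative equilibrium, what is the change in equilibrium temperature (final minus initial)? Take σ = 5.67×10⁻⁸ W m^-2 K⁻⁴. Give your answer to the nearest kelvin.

Before: T₁ = [65.20·0.47/(4σ)]^(1/4) = 107.8 K.
After:  T₂ = [65.20·0.57/(4σ)]^(1/4) = 113.1 K.
ΔT = T₂ − T₁ = 5.327 K.

5 K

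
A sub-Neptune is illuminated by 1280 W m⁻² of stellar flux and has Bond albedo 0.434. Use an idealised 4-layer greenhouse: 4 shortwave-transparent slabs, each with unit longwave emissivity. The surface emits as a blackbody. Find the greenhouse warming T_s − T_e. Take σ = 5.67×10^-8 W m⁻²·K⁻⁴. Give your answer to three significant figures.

Top-of-atmosphere balance: σT_e⁴ = S(1−α)/4 = 181.1 W m⁻² → T_e = 237.7 K.
Surface: T_s = (5)^¼·T_e = 355.5 K.
Warming: T_s − T_e = 117.8 K.

118 K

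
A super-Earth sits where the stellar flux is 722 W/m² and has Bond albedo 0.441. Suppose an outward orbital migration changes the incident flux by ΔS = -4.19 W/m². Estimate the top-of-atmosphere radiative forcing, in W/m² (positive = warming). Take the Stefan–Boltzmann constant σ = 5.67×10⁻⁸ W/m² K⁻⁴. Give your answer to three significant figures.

Only a fraction (1−α) is absorbed and it's spread over 4πR², so ΔF = (1−α)ΔS/4 = -0.5856 W/m².

-0.586 W/m²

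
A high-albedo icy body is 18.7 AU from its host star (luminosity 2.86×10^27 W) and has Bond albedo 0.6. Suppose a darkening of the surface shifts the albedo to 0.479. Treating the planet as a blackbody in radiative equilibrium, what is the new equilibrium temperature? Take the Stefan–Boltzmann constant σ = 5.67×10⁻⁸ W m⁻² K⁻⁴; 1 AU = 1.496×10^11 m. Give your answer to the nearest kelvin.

Orbital distance: d = 18.7 AU = 2.798×10^12 m.
Spreading L over a sphere of radius d: S = 2.86×10^27/(4π·2.80×10^12²) = 29.08 W m⁻².
New equilibrium: T₂ = [(1−0.479)·29.08/(4σ)]^(1/4) = 90.41 K.

90 K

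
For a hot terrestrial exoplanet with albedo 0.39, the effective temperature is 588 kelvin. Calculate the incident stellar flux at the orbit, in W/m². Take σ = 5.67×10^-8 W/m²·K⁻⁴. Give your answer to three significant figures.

Invert the energy balance for S: S = 4σT⁴/(1−α).
σT⁴ = 5.67×10⁻⁸·(588)⁴ = 6778 W/m².
So S = 4×6778/(1−0.39) = 44440 W/m².

44400 W/m²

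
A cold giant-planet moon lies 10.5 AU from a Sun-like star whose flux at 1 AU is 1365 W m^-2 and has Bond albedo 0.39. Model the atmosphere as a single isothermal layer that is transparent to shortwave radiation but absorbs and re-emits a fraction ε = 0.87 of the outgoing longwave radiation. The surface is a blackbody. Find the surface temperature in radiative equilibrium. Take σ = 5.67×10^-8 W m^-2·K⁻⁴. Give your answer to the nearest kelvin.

88 K

Flux at the orbit: S = 1365/(10.5)² = 12.38 W m^-2.
At the top of the atmosphere, σT_e⁴ = S(1−α)/4 = 1.888 W m^-2, giving T_e = 75.96 K.
The surface balance (absorbed SW + ε·downward IR = σT_s⁴) with T_a⁴ = T_s⁴/2 reduces to T_s = T_e·[2/(2−ε)]^¼ = 87.62 K.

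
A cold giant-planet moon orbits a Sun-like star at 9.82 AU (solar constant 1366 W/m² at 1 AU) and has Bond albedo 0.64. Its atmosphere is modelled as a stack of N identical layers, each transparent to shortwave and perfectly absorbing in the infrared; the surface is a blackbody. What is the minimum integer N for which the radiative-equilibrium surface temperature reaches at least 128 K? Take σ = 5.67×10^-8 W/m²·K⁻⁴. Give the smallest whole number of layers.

Irradiance scales as 1/d², so S = 1366 W/m² × (1/9.82)² = 14.17 W/m².
Top-of-atmosphere balance: σT_e⁴ = S(1−α)/4 = 1.275 W/m² → T_e = 68.86 K.
Since T_s⁴ = (N+1)T_e⁴, we need N ≥ (T_s/T_e)⁴ − 1 = 10.939.
The minimum whole number is N = 11.

11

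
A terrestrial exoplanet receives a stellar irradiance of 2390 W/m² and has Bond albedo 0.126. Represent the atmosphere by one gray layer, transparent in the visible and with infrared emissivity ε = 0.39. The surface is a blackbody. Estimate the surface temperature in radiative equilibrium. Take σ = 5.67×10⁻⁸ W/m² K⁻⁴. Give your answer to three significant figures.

The planet radiates to space at T_e = [S(1−α)/(4σ)]^(1/4) = 309.8 K.
The surface balance (absorbed SW + ε·downward IR = σT_s⁴) with T_a⁴ = T_s⁴/2 reduces to T_s = T_e·[2/(2−ε)]^¼ = 327.1 K.

327 kelvin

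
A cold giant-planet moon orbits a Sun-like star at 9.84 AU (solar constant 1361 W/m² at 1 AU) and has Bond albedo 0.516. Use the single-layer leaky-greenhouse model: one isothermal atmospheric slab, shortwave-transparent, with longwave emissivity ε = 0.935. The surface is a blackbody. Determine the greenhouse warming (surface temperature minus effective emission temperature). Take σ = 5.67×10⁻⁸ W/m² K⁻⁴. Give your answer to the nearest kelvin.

Irradiance scales as 1/d², so S = 1361 W/m² × (1/9.84)² = 14.06 W/m².
The planet radiates to space at T_e = [S(1−α)/(4σ)]^(1/4) = 74.01 K.
The surface balance (absorbed SW + ε·downward IR = σT_s⁴) with T_a⁴ = T_s⁴/2 reduces to T_s = T_e·[2/(2−ε)]^¼ = 86.63 K.
Greenhouse warming: T_s − T_e = 12.63 K.

13 K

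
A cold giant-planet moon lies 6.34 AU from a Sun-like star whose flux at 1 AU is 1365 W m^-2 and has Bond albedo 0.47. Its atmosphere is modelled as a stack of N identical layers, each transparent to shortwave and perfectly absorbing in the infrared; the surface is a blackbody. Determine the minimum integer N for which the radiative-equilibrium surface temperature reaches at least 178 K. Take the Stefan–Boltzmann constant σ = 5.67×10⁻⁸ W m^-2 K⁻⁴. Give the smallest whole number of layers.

Irradiance scales as 1/d², so S = 1365 W m^-2 × (1/6.34)² = 33.96 W m^-2.
Top-of-atmosphere balance: σT_e⁴ = S(1−α)/4 = 4.500 W m^-2 → T_e = 94.38 K.
Since T_s⁴ = (N+1)T_e⁴, we need N ≥ (T_s/T_e)⁴ − 1 = 11.650.
The minimum whole number is N = 12.

12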